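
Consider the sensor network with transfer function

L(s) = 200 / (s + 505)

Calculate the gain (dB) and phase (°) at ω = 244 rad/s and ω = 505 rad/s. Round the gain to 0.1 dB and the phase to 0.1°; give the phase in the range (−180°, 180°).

Substitute s = j244:
Numerator: 200 = 200 + j0
Denominator: (j244) + 505 = 505 + j244
|N| = √(200² + 0²) ≈ 200, ∠N ≈ 0.00°
|D| = √(505² + 244²) ≈ 560.86, ∠D ≈ 25.79°
|L| = 200 / 560.86 ≈ 0.3566
Gain = 20 log₁₀(0.3566) ≈ -8.96 dB
∠L = 0.00° − 25.79° = -25.79°

Substitute s = j505:
Numerator: 200 = 200 + j0
Denominator: (j505) + 505 = 505 + j505
|N| = √(200² + 0²) ≈ 200, ∠N ≈ 0.00°
|D| = √(505² + 505²) ≈ 714.18, ∠D ≈ 45.00°
|L| = 200 / 714.18 ≈ 0.28004
Gain = 20 log₁₀(0.28004) ≈ -11.06 dB
∠L = 0.00° − 45.00° = -45.00°

ω = 244: -9.0 dB, -25.8°; ω = 505: -11.1 dB, -45.0°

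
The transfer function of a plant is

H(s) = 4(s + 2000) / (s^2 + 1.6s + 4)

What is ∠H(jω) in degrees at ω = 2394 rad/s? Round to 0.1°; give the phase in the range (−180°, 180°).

-129.8°

At s = jω = j2394:
zero (s+2000): 2000 + j2394 → |·| = √(2000²+2394²) = √9731236 ≈ 3119.5, ∠ = arctan(2394/2000) ≈ 50.12°
quadratic: (j2394)² + 1.6·j2394 + 4 = -5731232 + j3830.4 → |·| ≈ 5.7312e+06, ∠ ≈ 179.96°
∠H = 50.12° − 179.96° = -129.84°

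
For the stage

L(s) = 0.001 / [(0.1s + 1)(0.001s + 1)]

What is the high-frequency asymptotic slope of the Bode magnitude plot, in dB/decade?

Each pole contributes −20 dB/decade at high frequency; each zero contributes +20 dB/decade.
Net: 0 zero(s) − 2 pole(s) → -40 dB/decade.

-40 dB/decade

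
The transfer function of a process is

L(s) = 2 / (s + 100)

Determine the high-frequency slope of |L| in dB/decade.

-20 dB/decade

Each pole contributes −20 dB/decade at high frequency; each zero contributes +20 dB/decade.
Net: 0 zero(s) − 1 pole(s) → -20 dB/decade.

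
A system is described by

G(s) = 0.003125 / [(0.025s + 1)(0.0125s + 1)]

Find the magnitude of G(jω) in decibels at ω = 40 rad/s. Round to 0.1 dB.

-54.1 dB

At ω = 40 rad/s:
pole (1 + j40·0.025) = 1 + j1 → |·| ≈ 1.4142, ∠ ≈ 45.00°
pole (1 + j40·0.0125) = 1 + j0.5 → |·| ≈ 1.118, ∠ ≈ 26.57°
|G| = 0.003125 · 1 / (1.4142 · 1.118) ≈ 0.0019765
Gain = 20 log₁₀(0.0019765) ≈ -54.08 dB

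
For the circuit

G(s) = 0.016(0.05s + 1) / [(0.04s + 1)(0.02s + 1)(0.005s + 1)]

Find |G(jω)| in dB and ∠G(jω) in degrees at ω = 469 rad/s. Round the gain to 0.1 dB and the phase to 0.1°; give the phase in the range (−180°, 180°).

-61.6 dB, -150.2°

At ω = 469 rad/s:
zero (1 + j469·0.05) = 1 + j23.45 → |·| ≈ 23.471, ∠ ≈ 87.56°
pole (1 + j469·0.04) = 1 + j18.76 → |·| ≈ 18.787, ∠ ≈ 86.95°
pole (1 + j469·0.02) = 1 + j9.38 → |·| ≈ 9.4332, ∠ ≈ 83.91°
pole (1 + j469·0.005) = 1 + j2.345 → |·| ≈ 2.5493, ∠ ≈ 66.90°
|G| = 0.016 · 23.471 / (18.787 · 9.4332 · 2.5493) ≈ 0.00083122
Gain = 20 log₁₀(0.00083122) ≈ -61.61 dB
∠G = (87.56°) − (86.95° + 83.91° + 66.90°) = -150.20°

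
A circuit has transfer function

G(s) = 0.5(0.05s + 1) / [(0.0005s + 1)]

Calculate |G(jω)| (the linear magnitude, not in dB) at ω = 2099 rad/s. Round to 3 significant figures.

36.2

At ω = 2099 rad/s:
zero (1 + j2099·0.05) = 1 + j104.95 → |·| ≈ 104.95, ∠ ≈ 89.45°
pole (1 + j2099·0.0005) = 1 + j1.0495 → |·| ≈ 1.4496, ∠ ≈ 46.38°
|G| = 0.5 · 104.95 / (1.4496) ≈ 36.2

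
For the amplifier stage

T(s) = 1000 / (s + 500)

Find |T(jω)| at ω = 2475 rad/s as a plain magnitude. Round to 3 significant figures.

0.396

Substitute s = j2475:
Numerator: 1000 = 1000 + j0
Denominator: (j2475) + 500 = 500 + j2475
|N| = √(1000² + 0²) ≈ 1000, ∠N ≈ 0.00°
|D| = √(500² + 2475²) ≈ 2525, ∠D ≈ 78.58°
|T| = 1000 / 2525 ≈ 0.39604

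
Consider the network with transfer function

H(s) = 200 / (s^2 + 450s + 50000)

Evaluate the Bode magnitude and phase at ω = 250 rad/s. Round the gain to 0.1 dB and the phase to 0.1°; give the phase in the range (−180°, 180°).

-55.1 dB, -96.3°

Substitute s = j250:
Numerator: 200 = 200 + j0
Denominator: (j250)^2 + 450(j250) + 50000 = -12500 + j112500
|N| = √(200² + 0²) ≈ 200, ∠N ≈ 0.00°
|D| = √(12500² + 112500²) ≈ 1.1319e+05, ∠D ≈ 96.34°
|H| = 200 / 1.1319e+05 ≈ 0.0017669
Gain = 20 log₁₀(0.0017669) ≈ -55.06 dB
∠H = 0.00° − 96.34° = -96.34°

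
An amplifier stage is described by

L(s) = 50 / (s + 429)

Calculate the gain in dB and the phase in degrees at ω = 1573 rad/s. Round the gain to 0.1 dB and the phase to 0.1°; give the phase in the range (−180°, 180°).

At s = jω = j1573:
pole (s+429): 429 + j1573 → |·| = √(429²+1573²) = √2658370 ≈ 1630.5, ∠ = arctan(1573/429) ≈ 74.74°
|L| = 50 / 1630.5 ≈ 0.030665
Gain = 20 log₁₀(0.030665) ≈ -30.27 dB
∠L = 0.00° − 74.74° = -74.74°

-30.3 dB, -74.7°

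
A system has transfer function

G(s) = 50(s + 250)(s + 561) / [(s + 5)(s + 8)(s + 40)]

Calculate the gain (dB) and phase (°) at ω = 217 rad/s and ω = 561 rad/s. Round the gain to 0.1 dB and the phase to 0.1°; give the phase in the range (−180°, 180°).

At s = jω = j217:
zero (s+250): 250 + j217 → |·| = √(250²+217²) = √109589 ≈ 331.04, ∠ = arctan(217/250) ≈ 40.96°
zero (s+561): 561 + j217 → |·| = √(561²+217²) = √361810 ≈ 601.51, ∠ = arctan(217/561) ≈ 21.15°
pole (s+5): 5 + j217 → |·| = √(5²+217²) = √47114 ≈ 217.06, ∠ = arctan(217/5) ≈ 88.68°
pole (s+8): 8 + j217 → |·| = √(8²+217²) = √47153 ≈ 217.15, ∠ = arctan(217/8) ≈ 87.89°
pole (s+40): 40 + j217 → |·| = √(40²+217²) = √48689 ≈ 220.66, ∠ = arctan(217/40) ≈ 79.56°
|G| = 50 · 1.9912e+05 / 1.0401e+07 ≈ 0.95722
Gain = 20 log₁₀(0.95722) ≈ -0.38 dB
∠G = 62.11° − 256.13° = -194.02° ≡ 165.98° (principal value)

At s = jω = j561:
zero (s+250): 250 + j561 → |·| = √(250²+561²) = √377221 ≈ 614.18, ∠ = arctan(561/250) ≈ 65.98°
zero (s+561): 561 + j561 → |·| = √(561²+561²) = √629442 ≈ 793.37, ∠ = arctan(561/561) ≈ 45.00°
pole (s+5): 5 + j561 → |·| = √(5²+561²) = √314746 ≈ 561.02, ∠ = arctan(561/5) ≈ 89.49°
pole (s+8): 8 + j561 → |·| = √(8²+561²) = √314785 ≈ 561.06, ∠ = arctan(561/8) ≈ 89.18°
pole (s+40): 40 + j561 → |·| = √(40²+561²) = √316321 ≈ 562.42, ∠ = arctan(561/40) ≈ 85.92°
|G| = 50 · 4.8727e+05 / 1.7703e+08 ≈ 0.13762
Gain = 20 log₁₀(0.13762) ≈ -17.23 dB
∠G = 110.98° − 264.59° = -153.61°

ω = 217: -0.4 dB, 166.0°; ω = 561: -17.2 dB, -153.6°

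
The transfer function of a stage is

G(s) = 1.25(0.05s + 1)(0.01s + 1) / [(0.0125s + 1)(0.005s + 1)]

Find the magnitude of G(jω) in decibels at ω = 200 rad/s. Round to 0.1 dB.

At ω = 200 rad/s:
zero (1 + j200·0.05) = 1 + j10 → |·| ≈ 10.05, ∠ ≈ 84.29°
zero (1 + j200·0.01) = 1 + j2 → |·| ≈ 2.2361, ∠ ≈ 63.43°
pole (1 + j200·0.0125) = 1 + j2.5 → |·| ≈ 2.6926, ∠ ≈ 68.20°
pole (1 + j200·0.005) = 1 + j1 → |·| ≈ 1.4142, ∠ ≈ 45.00°
|G| = 1.25 · 10.05 · 2.2361 / (2.6926 · 1.4142) ≈ 7.3771
Gain = 20 log₁₀(7.3771) ≈ 17.36 dB

17.4 dB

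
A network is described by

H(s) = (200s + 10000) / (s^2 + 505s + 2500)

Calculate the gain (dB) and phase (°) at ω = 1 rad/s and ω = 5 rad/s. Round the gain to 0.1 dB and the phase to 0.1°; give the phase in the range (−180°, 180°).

Substitute s = j1:
Numerator: 200(j1) + 10000 = 10000 + j200
Denominator: (j1)^2 + 505(j1) + 2500 = 2499 + j505
|N| = √(10000² + 200²) ≈ 10002, ∠N ≈ 1.15°
|D| = √(2499² + 505²) ≈ 2549.5, ∠D ≈ 11.42°
|H| = 10002 / 2549.5 ≈ 3.9231
Gain = 20 log₁₀(3.9231) ≈ 11.87 dB
∠H = 1.15° − 11.42° = -10.27°

Substitute s = j5:
Numerator: 200(j5) + 10000 = 10000 + j1000
Denominator: (j5)^2 + 505(j5) + 2500 = 2475 + j2525
|N| = √(10000² + 1000²) ≈ 10050, ∠N ≈ 5.71°
|D| = √(2475² + 2525²) ≈ 3535.7, ∠D ≈ 45.57°
|H| = 10050 / 3535.7 ≈ 2.8424
Gain = 20 log₁₀(2.8424) ≈ 9.07 dB
∠H = 5.71° − 45.57° = -39.86°

ω = 1: 11.9 dB, -10.3°; ω = 5: 9.1 dB, -39.9°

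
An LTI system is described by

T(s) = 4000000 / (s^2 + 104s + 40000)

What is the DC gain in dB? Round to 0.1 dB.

T(0) = 4000000 / 40000 = 100
20 log₁₀(100) ≈ 40.00 dB

40.0 dB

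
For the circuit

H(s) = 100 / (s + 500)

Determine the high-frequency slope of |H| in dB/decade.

-20 dB/decade

Each pole contributes −20 dB/decade at high frequency; each zero contributes +20 dB/decade.
Net: 0 zero(s) − 1 pole(s) → -20 dB/decade.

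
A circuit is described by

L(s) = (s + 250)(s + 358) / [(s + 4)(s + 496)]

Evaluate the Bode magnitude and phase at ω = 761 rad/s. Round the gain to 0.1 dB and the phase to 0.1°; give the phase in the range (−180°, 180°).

At s = jω = j761:
zero (s+250): 250 + j761 → |·| = √(250²+761²) = √641621 ≈ 801.01, ∠ = arctan(761/250) ≈ 71.81°
zero (s+358): 358 + j761 → |·| = √(358²+761²) = √707285 ≈ 841, ∠ = arctan(761/358) ≈ 64.81°
pole (s+4): 4 + j761 → |·| = √(4²+761²) = √579137 ≈ 761.01, ∠ = arctan(761/4) ≈ 89.70°
pole (s+496): 496 + j761 → |·| = √(496²+761²) = √825137 ≈ 908.37, ∠ = arctan(761/496) ≈ 56.90°
|L| = 1 · 6.7365e+05 / 6.9128e+05 ≈ 0.9745
Gain = 20 log₁₀(0.9745) ≈ -0.22 dB
∠L = 136.62° − 146.60° = -9.98°

-0.2 dB, -10.0°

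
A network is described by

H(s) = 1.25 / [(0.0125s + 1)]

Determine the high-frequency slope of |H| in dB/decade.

-20 dB/decade

Each pole contributes −20 dB/decade at high frequency; each zero contributes +20 dB/decade.
Net: 0 zero(s) − 1 pole(s) → -20 dB/decade.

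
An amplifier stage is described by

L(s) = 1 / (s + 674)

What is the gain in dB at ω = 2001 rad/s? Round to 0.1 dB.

-66.5 dB

At s = jω = j2001:
pole (s+674): 674 + j2001 → |·| = √(674²+2001²) = √4458277 ≈ 2111.5, ∠ = arctan(2001/674) ≈ 71.38°
|L| = 1 / 2111.5 ≈ 0.0004736
Gain = 20 log₁₀(0.0004736) ≈ -66.49 dB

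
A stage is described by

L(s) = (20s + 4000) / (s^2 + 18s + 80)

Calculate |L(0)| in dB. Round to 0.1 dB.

L(0) = 4000 / 80 = 50
20 log₁₀(50) ≈ 33.98 dB

34.0 dB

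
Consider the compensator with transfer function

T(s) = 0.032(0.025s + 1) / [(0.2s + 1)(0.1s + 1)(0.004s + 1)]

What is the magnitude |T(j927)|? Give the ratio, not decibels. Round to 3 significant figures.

At ω = 927 rad/s:
zero (1 + j927·0.025) = 1 + j23.175 → |·| ≈ 23.197, ∠ ≈ 87.53°
pole (1 + j927·0.2) = 1 + j185.4 → |·| ≈ 185.4, ∠ ≈ 89.69°
pole (1 + j927·0.1) = 1 + j92.7 → |·| ≈ 92.705, ∠ ≈ 89.38°
pole (1 + j927·0.004) = 1 + j3.708 → |·| ≈ 3.8405, ∠ ≈ 74.91°
|T| = 0.032 · 23.197 / (185.4 · 92.705 · 3.8405) ≈ 1.1246e-05

1.12e-05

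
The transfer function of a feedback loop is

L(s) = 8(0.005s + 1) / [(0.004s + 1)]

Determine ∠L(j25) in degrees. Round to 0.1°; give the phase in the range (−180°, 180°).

1.4°

At ω = 25 rad/s:
zero (1 + j25·0.005) = 1 + j0.125 → |·| ≈ 1.0078, ∠ ≈ 7.13°
pole (1 + j25·0.004) = 1 + j0.1 → |·| ≈ 1.005, ∠ ≈ 5.71°
∠L = (7.13°) − (5.71°) = 1.42°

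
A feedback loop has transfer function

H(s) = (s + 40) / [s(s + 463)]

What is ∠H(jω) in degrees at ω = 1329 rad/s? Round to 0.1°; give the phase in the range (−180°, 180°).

-72.5°

At s = jω = j1329:
zero (s+40): 40 + j1329 → |·| = √(40²+1329²) = √1767841 ≈ 1329.6, ∠ = arctan(1329/40) ≈ 88.28°
pole (s+463): 463 + j1329 → |·| = √(463²+1329²) = √1980610 ≈ 1407.3, ∠ = arctan(1329/463) ≈ 70.79°
pole at origin: |s| = 1329, ∠ = 90.00° (in denominator)
∠H = 88.28° − 160.79° = -72.51°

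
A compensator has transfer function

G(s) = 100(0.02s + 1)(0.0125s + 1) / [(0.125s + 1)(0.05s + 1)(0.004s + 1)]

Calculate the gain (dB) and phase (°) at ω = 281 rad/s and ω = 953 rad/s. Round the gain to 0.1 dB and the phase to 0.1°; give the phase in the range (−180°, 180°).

ω = 281: 8.9 dB, -68.6°; ω = 953: 0.2 dB, -81.4°

At ω = 281 rad/s:
zero (1 + j281·0.02) = 1 + j5.62 → |·| ≈ 5.7083, ∠ ≈ 79.91°
zero (1 + j281·0.0125) = 1 + j3.5125 → |·| ≈ 3.6521, ∠ ≈ 74.11°
pole (1 + j281·0.125) = 1 + j35.125 → |·| ≈ 35.139, ∠ ≈ 88.37°
pole (1 + j281·0.05) = 1 + j14.05 → |·| ≈ 14.086, ∠ ≈ 85.93°
pole (1 + j281·0.004) = 1 + j1.124 → |·| ≈ 1.5045, ∠ ≈ 48.34°
|G| = 100 · 5.7083 · 3.6521 / (35.139 · 14.086 · 1.5045) ≈ 2.7995
Gain = 20 log₁₀(2.7995) ≈ 8.94 dB
∠G = (79.91° + 74.11°) − (88.37° + 85.93° + 48.34°) = -68.62°

At ω = 953 rad/s:
zero (1 + j953·0.02) = 1 + j19.06 → |·| ≈ 19.086, ∠ ≈ 87.00°
zero (1 + j953·0.0125) = 1 + j11.9125 → |·| ≈ 11.954, ∠ ≈ 85.20°
pole (1 + j953·0.125) = 1 + j119.125 → |·| ≈ 119.13, ∠ ≈ 89.52°
pole (1 + j953·0.05) = 1 + j47.65 → |·| ≈ 47.66, ∠ ≈ 88.80°
pole (1 + j953·0.004) = 1 + j3.812 → |·| ≈ 3.941, ∠ ≈ 75.30°
|G| = 100 · 19.086 · 11.954 / (119.13 · 47.66 · 3.941) ≈ 1.0196
Gain = 20 log₁₀(1.0196) ≈ 0.17 dB
∠G = (87.00° + 85.20°) − (89.52° + 88.80° + 75.30°) = -81.42°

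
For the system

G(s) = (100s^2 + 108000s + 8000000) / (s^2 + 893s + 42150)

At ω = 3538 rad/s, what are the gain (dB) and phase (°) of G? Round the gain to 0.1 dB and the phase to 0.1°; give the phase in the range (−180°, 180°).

40.1 dB, -2.9°

Substitute s = j3538:
Numerator: 100(j3538)^2 + 108000(j3538) + 8000000 = -1243744400 + j382104000
Denominator: (j3538)^2 + 893(j3538) + 42150 = -12475294 + j3159434
|N| = √(1243744400² + 382104000²) ≈ 1.3011e+09, ∠N ≈ 162.92°
|D| = √(12475294² + 3159434²) ≈ 1.2869e+07, ∠D ≈ 165.79°
|G| = 1.3011e+09 / 1.2869e+07 ≈ 101.1
Gain = 20 log₁₀(101.1) ≈ 40.10 dB
∠G = 162.92° − 165.79° = -2.87°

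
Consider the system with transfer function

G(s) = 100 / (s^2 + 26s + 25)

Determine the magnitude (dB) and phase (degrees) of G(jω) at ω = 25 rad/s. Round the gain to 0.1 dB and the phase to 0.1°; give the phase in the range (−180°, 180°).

Substitute s = j25:
Numerator: 100 = 100 + j0
Denominator: (j25)^2 + 26(j25) + 25 = -600 + j650
|N| = √(100² + 0²) ≈ 100, ∠N ≈ 0.00°
|D| = √(600² + 650²) ≈ 884.59, ∠D ≈ 132.71°
|G| = 100 / 884.59 ≈ 0.11305
Gain = 20 log₁₀(0.11305) ≈ -18.93 dB
∠G = 0.00° − 132.71° = -132.71°

-18.9 dB, -132.7°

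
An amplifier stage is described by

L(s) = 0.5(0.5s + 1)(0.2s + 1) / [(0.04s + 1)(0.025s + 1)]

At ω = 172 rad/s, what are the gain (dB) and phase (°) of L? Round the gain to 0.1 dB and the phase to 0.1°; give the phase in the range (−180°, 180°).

33.7 dB, 19.0°

At ω = 172 rad/s:
zero (1 + j172·0.5) = 1 + j86 → |·| ≈ 86.006, ∠ ≈ 89.33°
zero (1 + j172·0.2) = 1 + j34.4 → |·| ≈ 34.415, ∠ ≈ 88.33°
pole (1 + j172·0.04) = 1 + j6.88 → |·| ≈ 6.9523, ∠ ≈ 81.73°
pole (1 + j172·0.025) = 1 + j4.3 → |·| ≈ 4.4147, ∠ ≈ 76.91°
|L| = 0.5 · 86.006 · 34.415 / (6.9523 · 4.4147) ≈ 48.219
Gain = 20 log₁₀(48.219) ≈ 33.66 dB
∠L = (89.33° + 88.33°) − (81.73° + 76.91°) = 19.02°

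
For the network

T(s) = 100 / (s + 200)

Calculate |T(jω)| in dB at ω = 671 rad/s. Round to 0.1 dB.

-16.9 dB

Substitute s = j671:
Numerator: 100 = 100 + j0
Denominator: (j671) + 200 = 200 + j671
|N| = √(100² + 0²) ≈ 100, ∠N ≈ 0.00°
|D| = √(200² + 671²) ≈ 700.17, ∠D ≈ 73.40°
|T| = 100 / 700.17 ≈ 0.14282
Gain = 20 log₁₀(0.14282) ≈ -16.90 dB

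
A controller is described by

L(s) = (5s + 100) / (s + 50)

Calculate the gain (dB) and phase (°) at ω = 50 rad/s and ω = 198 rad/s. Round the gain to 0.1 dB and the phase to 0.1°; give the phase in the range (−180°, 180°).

Substitute s = j50:
Numerator: 5(j50) + 100 = 100 + j250
Denominator: (j50) + 50 = 50 + j50
|N| = √(100² + 250²) ≈ 269.26, ∠N ≈ 68.20°
|D| = √(50² + 50²) ≈ 70.711, ∠D ≈ 45.00°
|L| = 269.26 / 70.711 ≈ 3.8079
Gain = 20 log₁₀(3.8079) ≈ 11.61 dB
∠L = 68.20° − 45.00° = 23.20°

Substitute s = j198:
Numerator: 5(j198) + 100 = 100 + j990
Denominator: (j198) + 50 = 50 + j198
|N| = √(100² + 990²) ≈ 995.04, ∠N ≈ 84.23°
|D| = √(50² + 198²) ≈ 204.22, ∠D ≈ 75.83°
|L| = 995.04 / 204.22 ≈ 4.8724
Gain = 20 log₁₀(4.8724) ≈ 13.75 dB
∠L = 84.23° − 75.83° = 8.40°

ω = 50: 11.6 dB, 23.2°; ω = 198: 13.8 dB, 8.4°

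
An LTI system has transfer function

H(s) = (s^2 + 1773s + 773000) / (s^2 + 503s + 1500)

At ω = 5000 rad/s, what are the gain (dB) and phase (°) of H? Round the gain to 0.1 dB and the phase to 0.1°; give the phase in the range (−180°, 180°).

Substitute s = j5000:
Numerator: (j5000)^2 + 1773(j5000) + 773000 = -24227000 + j8865000
Denominator: (j5000)^2 + 503(j5000) + 1500 = -24998500 + j2515000
|N| = √(24227000² + 8865000²) ≈ 2.5798e+07, ∠N ≈ 159.90°
|D| = √(24998500² + 2515000²) ≈ 2.5125e+07, ∠D ≈ 174.26°
|H| = 2.5798e+07 / 2.5125e+07 ≈ 1.0268
Gain = 20 log₁₀(1.0268) ≈ 0.23 dB
∠H = 159.90° − 174.26° = -14.36°

0.2 dB, -14.4°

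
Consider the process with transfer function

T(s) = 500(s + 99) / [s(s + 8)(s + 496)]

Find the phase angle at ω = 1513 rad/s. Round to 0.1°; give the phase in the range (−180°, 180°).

At s = jω = j1513:
zero (s+99): 99 + j1513 → |·| = √(99²+1513²) = √2298970 ≈ 1516.2, ∠ = arctan(1513/99) ≈ 86.26°
pole (s+8): 8 + j1513 → |·| = √(8²+1513²) = √2289233 ≈ 1513, ∠ = arctan(1513/8) ≈ 89.70°
pole (s+496): 496 + j1513 → |·| = √(496²+1513²) = √2535185 ≈ 1592.2, ∠ = arctan(1513/496) ≈ 71.85°
pole at origin: |s| = 1513, ∠ = 90.00° (in denominator)
∠T = 86.26° − 251.55° = -165.29°

-165.3°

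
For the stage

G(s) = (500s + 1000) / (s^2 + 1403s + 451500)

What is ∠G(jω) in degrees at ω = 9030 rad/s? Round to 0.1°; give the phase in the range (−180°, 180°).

-81.1°

Substitute s = j9030:
Numerator: 500(j9030) + 1000 = 1000 + j4515000
Denominator: (j9030)^2 + 1403(j9030) + 451500 = -81089400 + j12669090
|N| = √(1000² + 4515000²) ≈ 4.515e+06, ∠N ≈ 89.99°
|D| = √(81089400² + 12669090²) ≈ 8.2073e+07, ∠D ≈ 171.12°
∠G = 89.99° − 171.12° = -81.13°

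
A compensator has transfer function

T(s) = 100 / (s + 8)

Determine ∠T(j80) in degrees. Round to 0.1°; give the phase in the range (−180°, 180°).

Substitute s = j80:
Numerator: 100 = 100 + j0
Denominator: (j80) + 8 = 8 + j80
|N| = √(100² + 0²) ≈ 100, ∠N ≈ 0.00°
|D| = √(8² + 80²) ≈ 80.399, ∠D ≈ 84.29°
∠T = 0.00° − 84.29° = -84.29°

-84.3°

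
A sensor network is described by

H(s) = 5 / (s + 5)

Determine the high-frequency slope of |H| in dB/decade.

-20 dB/decade

Each pole contributes −20 dB/decade at high frequency; each zero contributes +20 dB/decade.
Net: 0 zero(s) − 1 pole(s) → -20 dB/decade.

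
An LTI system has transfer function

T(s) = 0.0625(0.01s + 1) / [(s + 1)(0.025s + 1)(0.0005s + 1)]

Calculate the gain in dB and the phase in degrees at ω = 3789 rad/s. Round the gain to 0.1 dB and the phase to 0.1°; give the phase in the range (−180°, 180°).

-110.2 dB, -153.1°

At ω = 3789 rad/s:
zero (1 + j3789·0.01) = 1 + j37.89 → |·| ≈ 37.903, ∠ ≈ 88.49°
pole (1 + j3789·1) = 1 + j3789 → |·| ≈ 3789, ∠ ≈ 89.98°
pole (1 + j3789·0.025) = 1 + j94.725 → |·| ≈ 94.73, ∠ ≈ 89.40°
pole (1 + j3789·0.0005) = 1 + j1.8945 → |·| ≈ 2.1422, ∠ ≈ 62.17°
|T| = 0.0625 · 37.903 / (3789 · 94.73 · 2.1422) ≈ 3.0809e-06
Gain = 20 log₁₀(3.0809e-06) ≈ -110.23 dB
∠T = (88.49°) − (89.98° + 89.40° + 62.17°) = -153.06°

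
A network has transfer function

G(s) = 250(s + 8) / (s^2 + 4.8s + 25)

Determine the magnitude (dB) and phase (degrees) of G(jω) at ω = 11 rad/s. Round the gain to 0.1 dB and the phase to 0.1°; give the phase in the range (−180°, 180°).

At s = jω = j11:
zero (s+8): 8 + j11 → |·| = √(8²+11²) = √185 ≈ 13.601, ∠ = arctan(11/8) ≈ 53.97°
quadratic: (j11)² + 4.8·j11 + 25 = -96 + j52.8 → |·| ≈ 109.56, ∠ ≈ 151.19°
|G| = 250 · 13.601 / 109.56 ≈ 31.036
Gain = 20 log₁₀(31.036) ≈ 29.84 dB
∠G = 53.97° − 151.19° = -97.22°

29.8 dB, -97.2°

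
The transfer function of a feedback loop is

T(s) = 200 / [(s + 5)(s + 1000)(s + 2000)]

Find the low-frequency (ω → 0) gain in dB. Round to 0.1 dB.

-94.0 dB

T(0) = 200 / (5·1000·2000) = 2e-05
20 log₁₀(2e-05) ≈ -93.98 dB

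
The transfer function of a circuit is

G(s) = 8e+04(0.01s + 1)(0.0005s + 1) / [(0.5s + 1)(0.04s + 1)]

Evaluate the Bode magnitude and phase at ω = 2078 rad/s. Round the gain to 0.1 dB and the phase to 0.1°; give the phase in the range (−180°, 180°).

28.9 dB, -45.9°

At ω = 2078 rad/s:
zero (1 + j2078·0.01) = 1 + j20.78 → |·| ≈ 20.804, ∠ ≈ 87.24°
zero (1 + j2078·0.0005) = 1 + j1.039 → |·| ≈ 1.4421, ∠ ≈ 46.10°
pole (1 + j2078·0.5) = 1 + j1039 → |·| ≈ 1039, ∠ ≈ 89.94°
pole (1 + j2078·0.04) = 1 + j83.12 → |·| ≈ 83.126, ∠ ≈ 89.31°
|G| = 8e+04 · 20.804 · 1.4421 / (1039 · 83.126) ≈ 27.789
Gain = 20 log₁₀(27.789) ≈ 28.88 dB
∠G = (87.24° + 46.10°) − (89.94° + 89.31°) = -45.91°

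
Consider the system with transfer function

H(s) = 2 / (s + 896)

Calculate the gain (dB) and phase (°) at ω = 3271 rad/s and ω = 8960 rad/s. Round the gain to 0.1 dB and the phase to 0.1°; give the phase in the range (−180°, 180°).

ω = 3271: -64.6 dB, -74.7°; ω = 8960: -73.1 dB, -84.3°

Substitute s = j3271:
Numerator: 2 = 2 + j0
Denominator: (j3271) + 896 = 896 + j3271
|N| = √(2² + 0²) ≈ 2, ∠N ≈ 0.00°
|D| = √(896² + 3271²) ≈ 3391.5, ∠D ≈ 74.68°
|H| = 2 / 3391.5 ≈ 0.00058971
Gain = 20 log₁₀(0.00058971) ≈ -64.59 dB
∠H = 0.00° − 74.68° = -74.68°

Substitute s = j8960:
Numerator: 2 = 2 + j0
Denominator: (j8960) + 896 = 896 + j8960
|N| = √(2² + 0²) ≈ 2, ∠N ≈ 0.00°
|D| = √(896² + 8960²) ≈ 9004.7, ∠D ≈ 84.29°
|H| = 2 / 9004.7 ≈ 0.00022211
Gain = 20 log₁₀(0.00022211) ≈ -73.07 dB
∠H = 0.00° − 84.29° = -84.29°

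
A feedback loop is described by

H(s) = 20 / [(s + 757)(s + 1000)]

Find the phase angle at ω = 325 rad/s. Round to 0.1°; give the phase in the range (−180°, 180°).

At s = jω = j325:
pole (s+757): 757 + j325 → |·| = √(757²+325²) = √678674 ≈ 823.82, ∠ = arctan(325/757) ≈ 23.24°
pole (s+1000): 1000 + j325 → |·| = √(1000²+325²) = √1105625 ≈ 1051.5, ∠ = arctan(325/1000) ≈ 18.00°
∠H = 0.00° − 41.24° = -41.24°

-41.2°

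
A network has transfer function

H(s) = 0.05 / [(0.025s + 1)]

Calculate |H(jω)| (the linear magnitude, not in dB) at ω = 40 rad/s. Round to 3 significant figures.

At ω = 40 rad/s:
pole (1 + j40·0.025) = 1 + j1 → |·| ≈ 1.4142, ∠ ≈ 45.00°
|H| = 0.05 · 1 / (1.4142) ≈ 0.035356

0.0354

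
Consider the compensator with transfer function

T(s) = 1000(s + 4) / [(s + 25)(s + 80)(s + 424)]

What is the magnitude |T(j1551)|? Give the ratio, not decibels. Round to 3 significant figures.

At s = jω = j1551:
zero (s+4): 4 + j1551 → |·| = √(4²+1551²) = √2405617 ≈ 1551, ∠ = arctan(1551/4) ≈ 89.85°
pole (s+25): 25 + j1551 → |·| = √(25²+1551²) = √2406226 ≈ 1551.2, ∠ = arctan(1551/25) ≈ 89.08°
pole (s+80): 80 + j1551 → |·| = √(80²+1551²) = √2412001 ≈ 1553.1, ∠ = arctan(1551/80) ≈ 87.05°
pole (s+424): 424 + j1551 → |·| = √(424²+1551²) = √2585377 ≈ 1607.9, ∠ = arctan(1551/424) ≈ 74.71°
|T| = 1000 · 1551 / 3.8737e+09 ≈ 0.00040039

0.000400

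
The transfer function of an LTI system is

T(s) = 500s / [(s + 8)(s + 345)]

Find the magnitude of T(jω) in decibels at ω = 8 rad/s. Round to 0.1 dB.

At s = jω = j8:
zero at origin: s = j8 → |·| = 8, ∠ = 90.00°
pole (s+8): 8 + j8 → |·| = √(8²+8²) = √128 ≈ 11.314, ∠ = arctan(8/8) ≈ 45.00°
pole (s+345): 345 + j8 → |·| = √(345²+8²) = √119089 ≈ 345.09, ∠ = arctan(8/345) ≈ 1.33°
|T| = 500 · 8 / 3904.3 ≈ 1.0245
Gain = 20 log₁₀(1.0245) ≈ 0.21 dB

0.2 dB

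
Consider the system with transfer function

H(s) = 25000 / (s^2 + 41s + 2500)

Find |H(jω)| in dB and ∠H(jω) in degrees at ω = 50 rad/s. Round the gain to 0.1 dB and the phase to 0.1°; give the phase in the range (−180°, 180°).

At s = jω = j50:
quadratic: (j50)² + 41·j50 + 2500 = 0 + j2050 → |·| ≈ 2050, ∠ ≈ 90.00°
|H| = 25000 / 2050 ≈ 12.195
Gain = 20 log₁₀(12.195) ≈ 21.72 dB
∠H = 0.00° − 90.00° = -90.00°

21.7 dB, -90.0°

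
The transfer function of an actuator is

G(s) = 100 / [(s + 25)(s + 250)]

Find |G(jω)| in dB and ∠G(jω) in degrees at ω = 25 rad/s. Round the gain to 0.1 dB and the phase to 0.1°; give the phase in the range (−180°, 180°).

-39.0 dB, -50.7°

At s = jω = j25:
pole (s+25): 25 + j25 → |·| = √(25²+25²) = √1250 ≈ 35.355, ∠ = arctan(25/25) ≈ 45.00°
pole (s+250): 250 + j25 → |·| = √(250²+25²) = √63125 ≈ 251.25, ∠ = arctan(25/250) ≈ 5.71°
|G| = 100 / 8882.9 ≈ 0.011258
Gain = 20 log₁₀(0.011258) ≈ -38.97 dB
∠G = 0.00° − 50.71° = -50.71°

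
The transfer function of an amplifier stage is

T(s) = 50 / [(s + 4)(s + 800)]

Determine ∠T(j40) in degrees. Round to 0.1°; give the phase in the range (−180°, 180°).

-87.2°

At s = jω = j40:
pole (s+4): 4 + j40 → |·| = √(4²+40²) = √1616 ≈ 40.2, ∠ = arctan(40/4) ≈ 84.29°
pole (s+800): 800 + j40 → |·| = √(800²+40²) = √641600 ≈ 801, ∠ = arctan(40/800) ≈ 2.86°
∠T = 0.00° − 87.15° = -87.15°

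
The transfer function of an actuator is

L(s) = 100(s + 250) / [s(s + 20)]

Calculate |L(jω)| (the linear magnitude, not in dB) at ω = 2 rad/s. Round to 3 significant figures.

622

At s = jω = j2:
zero (s+250): 250 + j2 → |·| = √(250²+2²) = √62504 ≈ 250.01, ∠ = arctan(2/250) ≈ 0.46°
pole (s+20): 20 + j2 → |·| = √(20²+2²) = √404 ≈ 20.1, ∠ = arctan(2/20) ≈ 5.71°
pole at origin: |s| = 2, ∠ = 90.00° (in denominator)
|L| = 100 · 250.01 / 40.2 ≈ 621.92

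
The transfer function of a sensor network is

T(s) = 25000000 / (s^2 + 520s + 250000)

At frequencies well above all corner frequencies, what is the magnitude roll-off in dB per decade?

Each pole contributes −20 dB/decade at high frequency; each zero contributes +20 dB/decade.
Net: 0 zero(s) − 2 pole(s) → -40 dB/decade.

-40 dB/decade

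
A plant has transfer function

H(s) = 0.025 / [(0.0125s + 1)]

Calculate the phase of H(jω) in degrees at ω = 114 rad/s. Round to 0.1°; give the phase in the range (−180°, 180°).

At ω = 114 rad/s:
pole (1 + j114·0.0125) = 1 + j1.425 → |·| ≈ 1.7409, ∠ ≈ 54.94°
∠H = (0°) − (54.94°) = -54.94°

-54.9°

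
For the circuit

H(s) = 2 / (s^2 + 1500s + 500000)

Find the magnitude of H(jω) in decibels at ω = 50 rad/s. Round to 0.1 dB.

-108.0 dB

Substitute s = j50:
Numerator: 2 = 2 + j0
Denominator: (j50)^2 + 1500(j50) + 500000 = 497500 + j75000
|N| = √(2² + 0²) ≈ 2, ∠N ≈ 0.00°
|D| = √(497500² + 75000²) ≈ 5.0312e+05, ∠D ≈ 8.57°
|H| = 2 / 5.0312e+05 ≈ 3.9752e-06
Gain = 20 log₁₀(3.9752e-06) ≈ -108.01 dB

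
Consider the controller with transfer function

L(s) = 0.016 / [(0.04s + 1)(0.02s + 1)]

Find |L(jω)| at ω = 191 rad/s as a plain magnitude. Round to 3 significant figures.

At ω = 191 rad/s:
pole (1 + j191·0.04) = 1 + j7.64 → |·| ≈ 7.7052, ∠ ≈ 82.54°
pole (1 + j191·0.02) = 1 + j3.82 → |·| ≈ 3.9487, ∠ ≈ 75.33°
|L| = 0.016 · 1 / (7.7052 · 3.9487) ≈ 0.00052587

0.000526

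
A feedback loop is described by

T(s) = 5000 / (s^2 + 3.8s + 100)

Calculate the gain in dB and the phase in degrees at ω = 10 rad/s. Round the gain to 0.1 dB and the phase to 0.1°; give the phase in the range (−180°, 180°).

42.4 dB, -90.0°

At s = jω = j10:
quadratic: (j10)² + 3.8·j10 + 100 = 0 + j38 → |·| ≈ 38, ∠ ≈ 90.00°
|T| = 5000 / 38 ≈ 131.58
Gain = 20 log₁₀(131.58) ≈ 42.38 dB
∠T = 0.00° − 90.00° = -90.00°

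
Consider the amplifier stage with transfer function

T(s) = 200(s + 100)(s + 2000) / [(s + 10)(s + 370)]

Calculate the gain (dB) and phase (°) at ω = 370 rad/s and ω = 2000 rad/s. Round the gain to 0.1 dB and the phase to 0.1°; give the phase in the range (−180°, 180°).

ω = 370: 58.1 dB, -48.1°; ω = 2000: 48.9 dB, -37.1°

At s = jω = j370:
zero (s+100): 100 + j370 → |·| = √(100²+370²) = √146900 ≈ 383.28, ∠ = arctan(370/100) ≈ 74.88°
zero (s+2000): 2000 + j370 → |·| = √(2000²+370²) = √4136900 ≈ 2033.9, ∠ = arctan(370/2000) ≈ 10.48°
pole (s+10): 10 + j370 → |·| = √(10²+370²) = √137000 ≈ 370.14, ∠ = arctan(370/10) ≈ 88.45°
pole (s+370): 370 + j370 → |·| = √(370²+370²) = √273800 ≈ 523.26, ∠ = arctan(370/370) ≈ 45.00°
|T| = 200 · 7.7955e+05 / 1.9368e+05 ≈ 804.99
Gain = 20 log₁₀(804.99) ≈ 58.12 dB
∠T = 85.36° − 133.45° = -48.09°

At s = jω = j2000:
zero (s+100): 100 + j2000 → |·| = √(100²+2000²) = √4010000 ≈ 2002.5, ∠ = arctan(2000/100) ≈ 87.14°
zero (s+2000): 2000 + j2000 → |·| = √(2000²+2000²) = √8000000 ≈ 2828.4, ∠ = arctan(2000/2000) ≈ 45.00°
pole (s+10): 10 + j2000 → |·| = √(10²+2000²) = √4000100 ≈ 2000, ∠ = arctan(2000/10) ≈ 89.71°
pole (s+370): 370 + j2000 → |·| = √(370²+2000²) = √4136900 ≈ 2033.9, ∠ = arctan(2000/370) ≈ 79.52°
|T| = 200 · 5.6639e+06 / 4.0678e+06 ≈ 278.47
Gain = 20 log₁₀(278.47) ≈ 48.90 dB
∠T = 132.14° − 169.23° = -37.09°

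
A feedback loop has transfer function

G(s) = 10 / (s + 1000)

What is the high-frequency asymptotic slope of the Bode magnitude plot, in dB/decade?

Each pole contributes −20 dB/decade at high frequency; each zero contributes +20 dB/decade.
Net: 0 zero(s) − 1 pole(s) → -20 dB/decade.

-20 dB/decade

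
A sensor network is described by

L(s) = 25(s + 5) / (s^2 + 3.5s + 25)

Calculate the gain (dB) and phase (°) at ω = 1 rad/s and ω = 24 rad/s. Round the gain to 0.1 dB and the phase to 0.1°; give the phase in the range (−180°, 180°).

ω = 1: 14.4 dB, 3.0°; ω = 24: 0.8 dB, -93.1°

At s = jω = j1:
zero (s+5): 5 + j1 → |·| = √(5²+1²) = √26 ≈ 5.099, ∠ = arctan(1/5) ≈ 11.31°
quadratic: (j1)² + 3.5·j1 + 25 = 24 + j3.5 → |·| ≈ 24.254, ∠ ≈ 8.30°
|L| = 25 · 5.099 / 24.254 ≈ 5.2558
Gain = 20 log₁₀(5.2558) ≈ 14.41 dB
∠L = 11.31° − 8.30° = 3.01°

At s = jω = j24:
zero (s+5): 5 + j24 → |·| = √(5²+24²) = √601 ≈ 24.515, ∠ = arctan(24/5) ≈ 78.23°
quadratic: (j24)² + 3.5·j24 + 25 = -551 + j84 → |·| ≈ 557.37, ∠ ≈ 171.33°
|L| = 25 · 24.515 / 557.37 ≈ 1.0996
Gain = 20 log₁₀(1.0996) ≈ 0.82 dB
∠L = 78.23° − 171.33° = -93.10°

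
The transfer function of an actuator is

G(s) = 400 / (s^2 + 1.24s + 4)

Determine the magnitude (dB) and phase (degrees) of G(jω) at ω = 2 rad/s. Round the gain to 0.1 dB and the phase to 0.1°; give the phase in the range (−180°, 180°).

44.2 dB, -90.0°

At s = jω = j2:
quadratic: (j2)² + 1.24·j2 + 4 = 0 + j2.48 → |·| ≈ 2.48, ∠ ≈ 90.00°
|G| = 400 / 2.48 ≈ 161.29
Gain = 20 log₁₀(161.29) ≈ 44.15 dB
∠G = 0.00° − 90.00° = -90.00°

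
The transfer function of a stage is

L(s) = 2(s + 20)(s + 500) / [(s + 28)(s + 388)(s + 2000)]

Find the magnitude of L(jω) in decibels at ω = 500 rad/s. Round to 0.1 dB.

At s = jω = j500:
zero (s+20): 20 + j500 → |·| = √(20²+500²) = √250400 ≈ 500.4, ∠ = arctan(500/20) ≈ 87.71°
zero (s+500): 500 + j500 → |·| = √(500²+500²) = √500000 ≈ 707.11, ∠ = arctan(500/500) ≈ 45.00°
pole (s+28): 28 + j500 → |·| = √(28²+500²) = √250784 ≈ 500.78, ∠ = arctan(500/28) ≈ 86.79°
pole (s+388): 388 + j500 → |·| = √(388²+500²) = √400544 ≈ 632.89, ∠ = arctan(500/388) ≈ 52.19°
pole (s+2000): 2000 + j500 → |·| = √(2000²+500²) = √4250000 ≈ 2061.6, ∠ = arctan(500/2000) ≈ 14.04°
|L| = 2 · 3.5384e+05 / 6.534e+08 ≈ 0.0010831
Gain = 20 log₁₀(0.0010831) ≈ -59.31 dB

-59.3 dB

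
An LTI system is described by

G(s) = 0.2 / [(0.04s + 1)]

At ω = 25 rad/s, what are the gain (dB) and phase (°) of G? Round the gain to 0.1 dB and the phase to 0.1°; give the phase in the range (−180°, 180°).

-17.0 dB, -45.0°

At ω = 25 rad/s:
pole (1 + j25·0.04) = 1 + j1 → |·| ≈ 1.4142, ∠ ≈ 45.00°
|G| = 0.2 · 1 / (1.4142) ≈ 0.14142
Gain = 20 log₁₀(0.14142) ≈ -16.99 dB
∠G = (0°) − (45.00°) = -45.00°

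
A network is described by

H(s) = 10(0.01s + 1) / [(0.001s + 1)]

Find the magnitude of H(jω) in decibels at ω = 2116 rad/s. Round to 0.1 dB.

39.1 dB

At ω = 2116 rad/s:
zero (1 + j2116·0.01) = 1 + j21.16 → |·| ≈ 21.184, ∠ ≈ 87.29°
pole (1 + j2116·0.001) = 1 + j2.116 → |·| ≈ 2.3404, ∠ ≈ 64.71°
|H| = 10 · 21.184 / (2.3404) ≈ 90.514
Gain = 20 log₁₀(90.514) ≈ 39.13 dB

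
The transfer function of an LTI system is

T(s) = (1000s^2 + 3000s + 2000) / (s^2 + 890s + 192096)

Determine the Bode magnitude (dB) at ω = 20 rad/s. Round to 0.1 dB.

Substitute s = j20:
Numerator: 1000(j20)^2 + 3000(j20) + 2000 = -398000 + j60000
Denominator: (j20)^2 + 890(j20) + 192096 = 191696 + j17800
|N| = √(398000² + 60000²) ≈ 4.025e+05, ∠N ≈ 171.43°
|D| = √(191696² + 17800²) ≈ 1.9252e+05, ∠D ≈ 5.31°
|T| = 4.025e+05 / 1.9252e+05 ≈ 2.0907
Gain = 20 log₁₀(2.0907) ≈ 6.41 dB

6.4 dB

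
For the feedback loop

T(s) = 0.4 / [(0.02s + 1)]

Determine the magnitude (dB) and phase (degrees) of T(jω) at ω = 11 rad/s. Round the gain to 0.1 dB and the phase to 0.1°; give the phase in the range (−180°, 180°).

-8.2 dB, -12.4°

At ω = 11 rad/s:
pole (1 + j11·0.02) = 1 + j0.22 → |·| ≈ 1.0239, ∠ ≈ 12.41°
|T| = 0.4 · 1 / (1.0239) ≈ 0.39066
Gain = 20 log₁₀(0.39066) ≈ -8.16 dB
∠T = (0°) − (12.41°) = -12.41°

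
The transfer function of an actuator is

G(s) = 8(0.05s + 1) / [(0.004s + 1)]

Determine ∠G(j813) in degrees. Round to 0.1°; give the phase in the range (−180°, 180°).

At ω = 813 rad/s:
zero (1 + j813·0.05) = 1 + j40.65 → |·| ≈ 40.662, ∠ ≈ 88.59°
pole (1 + j813·0.004) = 1 + j3.252 → |·| ≈ 3.4023, ∠ ≈ 72.91°
∠G = (88.59°) − (72.91°) = 15.68°

15.7°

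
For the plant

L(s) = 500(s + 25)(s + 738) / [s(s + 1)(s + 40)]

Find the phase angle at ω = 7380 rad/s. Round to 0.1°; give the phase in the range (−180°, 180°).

At s = jω = j7380:
zero (s+25): 25 + j7380 → |·| = √(25²+7380²) = √54465025 ≈ 7380, ∠ = arctan(7380/25) ≈ 89.81°
zero (s+738): 738 + j7380 → |·| = √(738²+7380²) = √55009044 ≈ 7416.8, ∠ = arctan(7380/738) ≈ 84.29°
pole (s+1): 1 + j7380 → |·| = √(1²+7380²) = √54464401 ≈ 7380, ∠ = arctan(7380/1) ≈ 89.99°
pole (s+40): 40 + j7380 → |·| = √(40²+7380²) = √54466000 ≈ 7380.1, ∠ = arctan(7380/40) ≈ 89.69°
pole at origin: |s| = 7380, ∠ = 90.00° (in denominator)
∠L = 174.10° − 269.68° = -95.58°

-95.6°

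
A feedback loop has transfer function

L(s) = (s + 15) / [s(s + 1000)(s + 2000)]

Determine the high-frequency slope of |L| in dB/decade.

Each pole contributes −20 dB/decade at high frequency; each zero contributes +20 dB/decade.
Net: 1 zero(s) − 3 pole(s) → -40 dB/decade.

-40 dB/decade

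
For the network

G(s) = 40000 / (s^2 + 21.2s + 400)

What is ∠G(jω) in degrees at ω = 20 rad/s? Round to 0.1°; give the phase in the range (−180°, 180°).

-90.0°

At s = jω = j20:
quadratic: (j20)² + 21.2·j20 + 400 = 0 + j424 → |·| ≈ 424, ∠ ≈ 90.00°
∠G = 0.00° − 90.00° = -90.00°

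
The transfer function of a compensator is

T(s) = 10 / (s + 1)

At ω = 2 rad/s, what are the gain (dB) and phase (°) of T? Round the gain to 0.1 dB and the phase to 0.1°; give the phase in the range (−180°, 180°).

13.0 dB, -63.4°

At s = jω = j2:
pole (s+1): 1 + j2 → |·| = √(1²+2²) = √5 ≈ 2.2361, ∠ = arctan(2/1) ≈ 63.43°
|T| = 10 / 2.2361 ≈ 4.4721
Gain = 20 log₁₀(4.4721) ≈ 13.01 dB
∠T = 0.00° − 63.43° = -63.43°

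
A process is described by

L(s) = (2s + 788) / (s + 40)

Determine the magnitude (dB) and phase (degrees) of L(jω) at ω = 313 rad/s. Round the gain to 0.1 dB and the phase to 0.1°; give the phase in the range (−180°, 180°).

10.1 dB, -44.3°

Substitute s = j313:
Numerator: 2(j313) + 788 = 788 + j626
Denominator: (j313) + 40 = 40 + j313
|N| = √(788² + 626²) ≈ 1006.4, ∠N ≈ 38.46°
|D| = √(40² + 313²) ≈ 315.55, ∠D ≈ 82.72°
|L| = 1006.4 / 315.55 ≈ 3.1894
Gain = 20 log₁₀(3.1894) ≈ 10.07 dB
∠L = 38.46° − 82.72° = -44.26°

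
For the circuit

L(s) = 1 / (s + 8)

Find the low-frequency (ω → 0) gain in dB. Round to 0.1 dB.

-18.1 dB

L(0) = 1 / (8) = 0.125
20 log₁₀(0.125) ≈ -18.06 dB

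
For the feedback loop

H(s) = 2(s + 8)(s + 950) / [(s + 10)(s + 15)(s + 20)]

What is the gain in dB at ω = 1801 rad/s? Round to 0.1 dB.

-58.0 dB

At s = jω = j1801:
zero (s+8): 8 + j1801 → |·| = √(8²+1801²) = √3243665 ≈ 1801, ∠ = arctan(1801/8) ≈ 89.75°
zero (s+950): 950 + j1801 → |·| = √(950²+1801²) = √4146101 ≈ 2036.2, ∠ = arctan(1801/950) ≈ 62.19°
pole (s+10): 10 + j1801 → |·| = √(10²+1801²) = √3243701 ≈ 1801, ∠ = arctan(1801/10) ≈ 89.68°
pole (s+15): 15 + j1801 → |·| = √(15²+1801²) = √3243826 ≈ 1801.1, ∠ = arctan(1801/15) ≈ 89.52°
pole (s+20): 20 + j1801 → |·| = √(20²+1801²) = √3244001 ≈ 1801.1, ∠ = arctan(1801/20) ≈ 89.36°
|H| = 2 · 3.6672e+06 / 5.8424e+09 ≈ 0.0012554
Gain = 20 log₁₀(0.0012554) ≈ -58.02 dB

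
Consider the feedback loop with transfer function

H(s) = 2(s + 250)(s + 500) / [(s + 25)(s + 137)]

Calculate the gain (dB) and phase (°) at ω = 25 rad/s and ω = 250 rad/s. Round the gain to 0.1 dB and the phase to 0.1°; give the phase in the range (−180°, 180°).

ω = 25: 34.2 dB, -46.8°; ω = 250: 14.8 dB, -74.0°

At s = jω = j25:
zero (s+250): 250 + j25 → |·| = √(250²+25²) = √63125 ≈ 251.25, ∠ = arctan(25/250) ≈ 5.71°
zero (s+500): 500 + j25 → |·| = √(500²+25²) = √250625 ≈ 500.62, ∠ = arctan(25/500) ≈ 2.86°
pole (s+25): 25 + j25 → |·| = √(25²+25²) = √1250 ≈ 35.355, ∠ = arctan(25/25) ≈ 45.00°
pole (s+137): 137 + j25 → |·| = √(137²+25²) = √19394 ≈ 139.26, ∠ = arctan(25/137) ≈ 10.34°
|H| = 2 · 1.2578e+05 / 4923.5 ≈ 51.094
Gain = 20 log₁₀(51.094) ≈ 34.17 dB
∠H = 8.57° − 55.34° = -46.77°

At s = jω = j250:
zero (s+250): 250 + j250 → |·| = √(250²+250²) = √125000 ≈ 353.55, ∠ = arctan(250/250) ≈ 45.00°
zero (s+500): 500 + j250 → |·| = √(500²+250²) = √312500 ≈ 559.02, ∠ = arctan(250/500) ≈ 26.57°
pole (s+25): 25 + j250 → |·| = √(25²+250²) = √63125 ≈ 251.25, ∠ = arctan(250/25) ≈ 84.29°
pole (s+137): 137 + j250 → |·| = √(137²+250²) = √81269 ≈ 285.08, ∠ = arctan(250/137) ≈ 61.28°
|H| = 2 · 1.9764e+05 / 71626 ≈ 5.5187
Gain = 20 log₁₀(5.5187) ≈ 14.84 dB
∠H = 71.57° − 145.57° = -74.00°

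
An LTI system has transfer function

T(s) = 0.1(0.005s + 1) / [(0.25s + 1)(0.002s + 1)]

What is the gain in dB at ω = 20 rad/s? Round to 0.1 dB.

-34.1 dB

At ω = 20 rad/s:
zero (1 + j20·0.005) = 1 + j0.1 → |·| ≈ 1.005, ∠ ≈ 5.71°
pole (1 + j20·0.25) = 1 + j5 → |·| ≈ 5.099, ∠ ≈ 78.69°
pole (1 + j20·0.002) = 1 + j0.04 → |·| ≈ 1.0008, ∠ ≈ 2.29°
|T| = 0.1 · 1.005 / (5.099 · 1.0008) ≈ 0.019694
Gain = 20 log₁₀(0.019694) ≈ -34.11 dB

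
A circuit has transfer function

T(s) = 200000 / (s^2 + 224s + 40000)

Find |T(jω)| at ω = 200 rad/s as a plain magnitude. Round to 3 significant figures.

4.46

At s = jω = j200:
quadratic: (j200)² + 224·j200 + 40000 = 0 + j44800 → |·| ≈ 44800, ∠ ≈ 90.00°
|T| = 200000 / 44800 ≈ 4.4643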